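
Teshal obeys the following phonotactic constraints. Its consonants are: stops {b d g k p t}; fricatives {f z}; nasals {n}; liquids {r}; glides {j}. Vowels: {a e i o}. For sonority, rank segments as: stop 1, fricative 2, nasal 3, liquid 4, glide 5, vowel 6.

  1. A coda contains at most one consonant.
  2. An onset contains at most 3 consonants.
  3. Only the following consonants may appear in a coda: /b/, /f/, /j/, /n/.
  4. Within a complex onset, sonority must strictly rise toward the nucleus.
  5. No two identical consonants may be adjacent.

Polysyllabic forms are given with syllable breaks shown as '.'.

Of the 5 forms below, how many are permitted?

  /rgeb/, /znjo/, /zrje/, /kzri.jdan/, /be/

3

/rgeb/ — violates constraint 4: syllable 1 onset /rg/: /r/ (liquid, 4) → /g/ (stop, 1) does not rise → not permitted
/znjo/ — σ1 onset /znj/ (2→3→5 rises), coda /∅/ ok → permitted
/zrje/ — σ1 onset /zrj/ (2→4→5 rises), coda /∅/ ok → permitted
/kzri.jdan/ — violates constraint 4: syllable 2 onset /jd/: /j/ (glide, 5) → /d/ (stop, 1) does not rise → not permitted
/be/ — σ1 onset /b/, coda /∅/ ok → permitted
Permitted: /znjo/, /zrje/, /be/ → 3.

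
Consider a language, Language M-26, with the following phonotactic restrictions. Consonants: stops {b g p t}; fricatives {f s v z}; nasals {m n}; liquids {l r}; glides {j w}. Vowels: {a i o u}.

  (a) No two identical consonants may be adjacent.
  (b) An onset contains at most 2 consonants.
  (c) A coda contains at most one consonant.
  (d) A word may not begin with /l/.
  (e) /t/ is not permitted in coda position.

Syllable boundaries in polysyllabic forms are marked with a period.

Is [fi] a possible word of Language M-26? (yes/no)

[fi] — σ1 onset /f/, coda /∅/ ok → well-formed

yes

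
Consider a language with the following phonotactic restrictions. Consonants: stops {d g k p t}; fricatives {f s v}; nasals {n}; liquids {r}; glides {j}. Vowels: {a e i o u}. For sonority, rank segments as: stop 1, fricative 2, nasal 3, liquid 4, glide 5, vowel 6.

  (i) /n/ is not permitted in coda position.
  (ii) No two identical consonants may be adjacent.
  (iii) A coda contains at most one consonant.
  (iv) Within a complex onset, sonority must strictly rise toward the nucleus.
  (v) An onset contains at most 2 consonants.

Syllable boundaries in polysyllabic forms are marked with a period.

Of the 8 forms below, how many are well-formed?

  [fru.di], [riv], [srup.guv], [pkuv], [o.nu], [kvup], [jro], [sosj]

[fru.di] — σ1 onset /fr/ (2→4 rises), coda /∅/ ok; σ2 onset /d/, coda /∅/ ok → well-formed
[riv] — σ1 onset /r/, coda /v/ ok → well-formed
[srup.guv] — σ1 onset /sr/ (2→4 rises), coda /p/ ok; σ2 onset /g/, coda /v/ ok → well-formed
[pkuv] — violates constraint (iv): syllable 1 onset /pk/: /p/ (stop, 1) → /k/ (stop, 1) does not rise → ill-formed
[o.nu] — σ1 onset /∅/, coda /∅/ ok; σ2 onset /n/, coda /∅/ ok → well-formed
[kvup] — σ1 onset /kv/ (1→2 rises), coda /p/ ok → well-formed
[jro] — violates constraint (iv): syllable 1 onset /jr/: /j/ (glide, 5) → /r/ (liquid, 4) does not rise → ill-formed
[sosj] — violates constraint (iii): syllable 1 coda /sj/ has 2 consonants (> 1) → ill-formed
Well-formed: [fru.di], [riv], [srup.guv], [o.nu], [kvup] → 5.

5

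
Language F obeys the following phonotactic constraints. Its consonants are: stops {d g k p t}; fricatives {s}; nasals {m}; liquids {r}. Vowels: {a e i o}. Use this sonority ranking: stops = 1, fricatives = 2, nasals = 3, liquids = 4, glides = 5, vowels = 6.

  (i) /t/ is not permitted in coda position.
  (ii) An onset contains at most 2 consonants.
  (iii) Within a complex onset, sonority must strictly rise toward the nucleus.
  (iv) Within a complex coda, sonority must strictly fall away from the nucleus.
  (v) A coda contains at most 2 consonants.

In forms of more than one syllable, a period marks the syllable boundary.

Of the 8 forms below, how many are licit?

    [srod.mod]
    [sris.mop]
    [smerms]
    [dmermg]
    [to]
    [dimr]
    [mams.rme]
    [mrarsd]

[srod.mod] — σ1 onset /sr/ (2→4 rises), coda /d/ ok; σ2 onset /m/, coda /d/ ok → licit
[sris.mop] — σ1 onset /sr/ (2→4 rises), coda /s/ ok; σ2 onset /m/, coda /p/ ok → licit
[smerms] — violates constraint (v): syllable 1 coda /rms/ has 3 consonants (> 2) → illicit
[dmermg] — violates constraint (v): syllable 1 coda /rmg/ has 3 consonants (> 2) → illicit
[to] — σ1 onset /t/, coda /∅/ ok → licit
[dimr] — violates constraint (iv): syllable 1 coda /mr/: /m/ (nasal, 3) → /r/ (liquid, 4) does not fall → illicit
[mams.rme] — violates constraint (iii): syllable 2 onset /rm/: /r/ (liquid, 4) → /m/ (nasal, 3) does not rise → illicit
[mrarsd] — violates constraint (v): syllable 1 coda /rsd/ has 3 consonants (> 2) → illicit
Licit: [srod.mod], [sris.mop], [to] → 3.

3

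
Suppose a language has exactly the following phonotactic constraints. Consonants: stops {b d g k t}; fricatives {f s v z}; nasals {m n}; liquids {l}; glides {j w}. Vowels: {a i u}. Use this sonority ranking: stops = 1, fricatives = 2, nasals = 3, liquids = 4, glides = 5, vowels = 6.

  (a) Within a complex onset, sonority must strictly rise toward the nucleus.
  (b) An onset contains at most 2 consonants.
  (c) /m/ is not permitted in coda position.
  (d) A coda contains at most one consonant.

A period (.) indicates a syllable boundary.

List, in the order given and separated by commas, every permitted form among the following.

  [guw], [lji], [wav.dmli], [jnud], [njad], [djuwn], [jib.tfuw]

[guw] — σ1 onset /g/, coda /w/ ok → permitted
[lji] — σ1 onset /lj/ (4→5 rises), coda /∅/ ok → permitted
[wav.dmli] — violates constraint (b): syllable 2 onset /dml/ has 3 consonants (> 2) → not permitted
[jnud] — violates constraint (a): syllable 1 onset /jn/: /j/ (glide, 5) → /n/ (nasal, 3) does not rise → not permitted
[njad] — σ1 onset /nj/ (3→5 rises), coda /d/ ok → permitted
[djuwn] — violates constraint (d): syllable 1 coda /wn/ has 2 consonants (> 1) → not permitted
[jib.tfuw] — σ1 onset /j/, coda /b/ ok; σ2 onset /tf/ (1→2 rises), coda /w/ ok → permitted

[guw], [lji], [njad], [jib.tfuw]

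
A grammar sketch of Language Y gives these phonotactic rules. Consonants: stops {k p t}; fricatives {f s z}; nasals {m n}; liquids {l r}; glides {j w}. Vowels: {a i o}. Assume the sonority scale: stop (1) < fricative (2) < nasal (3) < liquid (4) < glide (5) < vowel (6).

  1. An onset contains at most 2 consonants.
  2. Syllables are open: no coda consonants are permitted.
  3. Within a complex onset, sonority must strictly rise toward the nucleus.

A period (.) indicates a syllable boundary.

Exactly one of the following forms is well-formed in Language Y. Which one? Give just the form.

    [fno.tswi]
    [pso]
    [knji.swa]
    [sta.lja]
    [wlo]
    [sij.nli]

[pso]

[fno.tswi] — violates constraint 1: syllable 2 onset /tsw/ has 3 consonants (> 2) → ill-formed
[pso] — σ1 onset /ps/ (1→2 rises), coda /∅/ ok → well-formed
[knji.swa] — violates constraint 1: syllable 1 onset /knj/ has 3 consonants (> 2) → ill-formed
[sta.lja] — violates constraint 3: syllable 1 onset /st/: /s/ (fricative, 2) → /t/ (stop, 1) does not rise → ill-formed
[wlo] — violates constraint 3: syllable 1 onset /wl/: /w/ (glide, 5) → /l/ (liquid, 4) does not rise → ill-formed
[sij.nli] — violates constraint 2: syllable 1 coda /j/ has 1 consonant (> 0) → ill-formed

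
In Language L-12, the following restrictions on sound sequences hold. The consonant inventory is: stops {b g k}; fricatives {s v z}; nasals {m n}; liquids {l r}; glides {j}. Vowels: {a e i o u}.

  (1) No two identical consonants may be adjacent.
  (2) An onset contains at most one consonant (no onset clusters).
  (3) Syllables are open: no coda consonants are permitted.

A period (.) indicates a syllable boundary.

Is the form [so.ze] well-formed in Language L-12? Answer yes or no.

yes

[so.ze] — σ1 onset /s/, coda /∅/ ok; σ2 onset /z/, coda /∅/ ok → well-formed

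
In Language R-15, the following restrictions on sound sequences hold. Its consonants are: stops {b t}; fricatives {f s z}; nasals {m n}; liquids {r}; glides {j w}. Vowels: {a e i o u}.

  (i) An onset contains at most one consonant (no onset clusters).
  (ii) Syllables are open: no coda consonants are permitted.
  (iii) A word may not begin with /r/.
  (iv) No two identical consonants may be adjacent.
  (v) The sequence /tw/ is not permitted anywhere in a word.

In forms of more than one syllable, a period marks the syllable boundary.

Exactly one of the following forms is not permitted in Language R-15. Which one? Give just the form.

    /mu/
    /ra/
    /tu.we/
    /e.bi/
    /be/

/mu/ — σ1 onset /m/, coda /∅/ ok → permitted
/ra/ — violates constraint (iii): word begins with /r/ → not permitted
/tu.we/ — σ1 onset /t/, coda /∅/ ok; σ2 onset /w/, coda /∅/ ok → permitted
/e.bi/ — σ1 onset /∅/, coda /∅/ ok; σ2 onset /b/, coda /∅/ ok → permitted
/be/ — σ1 onset /b/, coda /∅/ ok → permitted

/ra/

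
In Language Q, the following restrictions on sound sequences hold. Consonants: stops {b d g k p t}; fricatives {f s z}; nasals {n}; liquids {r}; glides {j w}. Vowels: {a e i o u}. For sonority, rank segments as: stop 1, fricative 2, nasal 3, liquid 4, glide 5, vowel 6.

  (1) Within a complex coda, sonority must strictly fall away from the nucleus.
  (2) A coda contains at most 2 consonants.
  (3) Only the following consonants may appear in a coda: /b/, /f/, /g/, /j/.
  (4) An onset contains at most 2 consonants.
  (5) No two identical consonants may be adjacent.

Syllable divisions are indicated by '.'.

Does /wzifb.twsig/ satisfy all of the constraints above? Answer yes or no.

/wzifb.twsig/ — violates constraint 4: syllable 2 onset /tws/ has 3 consonants (> 2) → phonotactically illegal

no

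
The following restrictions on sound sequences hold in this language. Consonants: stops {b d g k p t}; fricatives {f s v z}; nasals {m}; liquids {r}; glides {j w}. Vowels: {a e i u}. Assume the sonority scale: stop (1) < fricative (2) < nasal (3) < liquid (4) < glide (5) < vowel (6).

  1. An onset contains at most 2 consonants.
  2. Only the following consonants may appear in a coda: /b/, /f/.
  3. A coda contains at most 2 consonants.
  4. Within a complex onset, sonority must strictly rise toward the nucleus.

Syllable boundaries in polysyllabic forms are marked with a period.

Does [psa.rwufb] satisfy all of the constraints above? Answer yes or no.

[psa.rwufb] — σ1 onset /ps/ (1→2 rises), coda /∅/ ok; σ2 onset /rw/ (4→5 rises), coda /fb/ (2C) ok → licit

yes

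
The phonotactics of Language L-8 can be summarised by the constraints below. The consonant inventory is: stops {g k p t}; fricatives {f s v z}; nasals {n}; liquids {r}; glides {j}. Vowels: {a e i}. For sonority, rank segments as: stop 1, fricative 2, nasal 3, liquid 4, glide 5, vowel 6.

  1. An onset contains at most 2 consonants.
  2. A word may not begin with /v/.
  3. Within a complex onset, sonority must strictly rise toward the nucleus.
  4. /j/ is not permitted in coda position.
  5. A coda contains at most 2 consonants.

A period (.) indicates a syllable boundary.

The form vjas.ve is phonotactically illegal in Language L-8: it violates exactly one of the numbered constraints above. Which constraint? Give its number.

2

vjas.ve: word begins with /v/.
This is a violation of constraint 2: "A word may not begin with /v/."
The remaining constraints (1, 3, 4, 5) are satisfied.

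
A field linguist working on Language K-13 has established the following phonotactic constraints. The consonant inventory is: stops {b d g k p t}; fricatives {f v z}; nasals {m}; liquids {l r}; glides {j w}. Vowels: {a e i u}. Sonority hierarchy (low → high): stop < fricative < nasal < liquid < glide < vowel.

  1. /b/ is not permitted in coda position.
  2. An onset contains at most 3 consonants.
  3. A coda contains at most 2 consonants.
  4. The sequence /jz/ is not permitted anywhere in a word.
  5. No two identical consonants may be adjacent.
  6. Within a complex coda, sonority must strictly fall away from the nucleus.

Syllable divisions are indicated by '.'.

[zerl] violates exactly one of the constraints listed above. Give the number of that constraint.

[zerl]: syllable 1 coda /rl/: /r/ (liquid, 4) → /l/ (liquid, 4) does not fall.
This is a violation of constraint 6: "Within a complex coda, sonority must strictly fall away from the nucleus."
The remaining constraints (1, 2, 3, 4, 5) are satisfied.

6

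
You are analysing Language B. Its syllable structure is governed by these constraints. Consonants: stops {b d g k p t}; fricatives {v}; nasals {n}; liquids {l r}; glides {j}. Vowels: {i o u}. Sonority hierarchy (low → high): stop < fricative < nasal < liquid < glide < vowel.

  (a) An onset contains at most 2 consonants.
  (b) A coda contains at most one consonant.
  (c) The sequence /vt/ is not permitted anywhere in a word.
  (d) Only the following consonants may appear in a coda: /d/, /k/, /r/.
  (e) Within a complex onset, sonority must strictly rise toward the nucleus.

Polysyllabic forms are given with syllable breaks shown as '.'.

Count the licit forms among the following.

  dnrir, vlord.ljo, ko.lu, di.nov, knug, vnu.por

dnrir — violates constraint (a): syllable 1 onset /dnr/ has 3 consonants (> 2) → illicit
vlord.ljo — violates constraint (b): syllable 1 coda /rd/ has 2 consonants (> 1) → illicit
ko.lu — σ1 onset /k/, coda /∅/ ok; σ2 onset /l/, coda /∅/ ok → licit
di.nov — violates constraint (d): syllable 2 coda contains /v/, which is not a licensed coda consonant → illicit
knug — violates constraint (d): syllable 1 coda contains /g/, which is not a licensed coda consonant → illicit
vnu.por — σ1 onset /vn/ (2→3 rises), coda /∅/ ok; σ2 onset /p/, coda /r/ ok → licit
Licit: ko.lu, vnu.por → 2.

2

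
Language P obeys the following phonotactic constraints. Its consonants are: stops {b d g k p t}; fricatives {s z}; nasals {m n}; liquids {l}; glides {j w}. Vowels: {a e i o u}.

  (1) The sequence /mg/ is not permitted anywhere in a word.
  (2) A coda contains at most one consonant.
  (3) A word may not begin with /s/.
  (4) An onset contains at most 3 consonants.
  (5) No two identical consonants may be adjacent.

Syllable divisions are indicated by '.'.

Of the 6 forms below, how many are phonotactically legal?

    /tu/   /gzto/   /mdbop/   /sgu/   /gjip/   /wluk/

5

/tu/ — σ1 onset /t/, coda /∅/ ok → phonotactically legal
/gzto/ — σ1 onset /gzt/ (3C), coda /∅/ ok → phonotactically legal
/mdbop/ — σ1 onset /mdb/ (3C), coda /p/ ok → phonotactically legal
/sgu/ — violates constraint 3: word begins with /s/ → phonotactically illegal
/gjip/ — σ1 onset /gj/ (2C), coda /p/ ok → phonotactically legal
/wluk/ — σ1 onset /wl/ (2C), coda /k/ ok → phonotactically legal
Phonotactically legal: /tu/, /gzto/, /mdbop/, /gjip/, /wluk/ → 5.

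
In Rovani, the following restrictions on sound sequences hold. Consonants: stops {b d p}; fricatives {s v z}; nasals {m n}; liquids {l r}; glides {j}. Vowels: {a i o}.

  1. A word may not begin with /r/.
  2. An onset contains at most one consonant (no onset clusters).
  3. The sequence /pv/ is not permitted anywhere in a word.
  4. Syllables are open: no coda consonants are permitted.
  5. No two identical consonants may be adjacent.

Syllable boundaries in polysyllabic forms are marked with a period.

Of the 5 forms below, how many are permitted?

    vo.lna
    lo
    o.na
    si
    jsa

vo.lna — violates constraint 2: syllable 2 onset /ln/ has 2 consonants (> 1) → not permitted
lo — σ1 onset /l/, coda /∅/ ok → permitted
o.na — σ1 onset /∅/, coda /∅/ ok; σ2 onset /n/, coda /∅/ ok → permitted
si — σ1 onset /s/, coda /∅/ ok → permitted
jsa — violates constraint 2: syllable 1 onset /js/ has 2 consonants (> 1) → not permitted
Permitted: lo, o.na, si → 3.

3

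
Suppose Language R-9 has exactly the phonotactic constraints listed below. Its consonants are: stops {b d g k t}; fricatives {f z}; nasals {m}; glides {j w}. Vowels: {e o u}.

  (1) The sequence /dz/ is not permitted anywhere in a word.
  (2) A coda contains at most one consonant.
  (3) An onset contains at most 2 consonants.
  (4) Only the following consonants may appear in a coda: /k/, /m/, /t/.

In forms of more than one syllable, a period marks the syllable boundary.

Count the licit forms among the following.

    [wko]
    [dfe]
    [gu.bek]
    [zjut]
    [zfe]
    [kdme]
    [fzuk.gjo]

6

[wko] — σ1 onset /wk/ (2C), coda /∅/ ok → licit
[dfe] — σ1 onset /df/ (2C), coda /∅/ ok → licit
[gu.bek] — σ1 onset /g/, coda /∅/ ok; σ2 onset /b/, coda /k/ ok → licit
[zjut] — σ1 onset /zj/ (2C), coda /t/ ok → licit
[zfe] — σ1 onset /zf/ (2C), coda /∅/ ok → licit
[kdme] — violates constraint 3: syllable 1 onset /kdm/ has 3 consonants (> 2) → illicit
[fzuk.gjo] — σ1 onset /fz/ (2C), coda /k/ ok; σ2 onset /gj/ (2C), coda /∅/ ok → licit
Licit: [wko], [dfe], [gu.bek], [zjut], [zfe], [fzuk.gjo] → 6.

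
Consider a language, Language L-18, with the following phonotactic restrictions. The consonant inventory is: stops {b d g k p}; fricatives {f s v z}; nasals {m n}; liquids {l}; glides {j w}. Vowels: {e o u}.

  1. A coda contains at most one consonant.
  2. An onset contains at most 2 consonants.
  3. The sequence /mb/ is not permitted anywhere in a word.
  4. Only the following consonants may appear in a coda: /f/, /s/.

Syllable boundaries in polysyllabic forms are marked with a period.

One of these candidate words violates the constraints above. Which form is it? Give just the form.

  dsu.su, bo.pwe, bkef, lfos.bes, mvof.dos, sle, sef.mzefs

dsu.su — σ1 onset /ds/ (2C), coda /∅/ ok; σ2 onset /s/, coda /∅/ ok → permitted
bo.pwe — σ1 onset /b/, coda /∅/ ok; σ2 onset /pw/ (2C), coda /∅/ ok → permitted
bkef — σ1 onset /bk/ (2C), coda /f/ ok → permitted
lfos.bes — σ1 onset /lf/ (2C), coda /s/ ok; σ2 onset /b/, coda /s/ ok → permitted
mvof.dos — σ1 onset /mv/ (2C), coda /f/ ok; σ2 onset /d/, coda /s/ ok → permitted
sle — σ1 onset /sl/ (2C), coda /∅/ ok → permitted
sef.mzefs — violates constraint 1: syllable 2 coda /fs/ has 2 consonants (> 1) → not permitted

sef.mzefs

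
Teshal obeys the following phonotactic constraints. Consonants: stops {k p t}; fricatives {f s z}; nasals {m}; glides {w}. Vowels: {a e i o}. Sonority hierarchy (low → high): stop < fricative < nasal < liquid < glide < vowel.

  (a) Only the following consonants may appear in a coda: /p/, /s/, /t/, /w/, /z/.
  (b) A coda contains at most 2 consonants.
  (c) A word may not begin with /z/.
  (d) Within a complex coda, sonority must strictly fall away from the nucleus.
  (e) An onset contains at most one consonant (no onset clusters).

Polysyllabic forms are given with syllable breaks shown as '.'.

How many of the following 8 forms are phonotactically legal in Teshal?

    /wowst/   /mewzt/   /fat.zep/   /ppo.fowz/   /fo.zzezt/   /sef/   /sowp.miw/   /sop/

3

/wowst/ — violates constraint (b): syllable 1 coda /wst/ has 3 consonants (> 2) → phonotactically illegal
/mewzt/ — violates constraint (b): syllable 1 coda /wzt/ has 3 consonants (> 2) → phonotactically illegal
/fat.zep/ — σ1 onset /f/, coda /t/ ok; σ2 onset /z/, coda /p/ ok → phonotactically legal
/ppo.fowz/ — violates constraint (e): syllable 1 onset /pp/ has 2 consonants (> 1) → phonotactically illegal
/fo.zzezt/ — violates constraint (e): syllable 2 onset /zz/ has 2 consonants (> 1) → phonotactically illegal
/sef/ — violates constraint (a): syllable 1 coda contains /f/, which is not a licensed coda consonant → phonotactically illegal
/sowp.miw/ — σ1 onset /s/, coda /wp/ (5→1 falls) ok; σ2 onset /m/, coda /w/ ok → phonotactically legal
/sop/ — σ1 onset /s/, coda /p/ ok → phonotactically legal
Phonotactically legal: /fat.zep/, /sowp.miw/, /sop/ → 3.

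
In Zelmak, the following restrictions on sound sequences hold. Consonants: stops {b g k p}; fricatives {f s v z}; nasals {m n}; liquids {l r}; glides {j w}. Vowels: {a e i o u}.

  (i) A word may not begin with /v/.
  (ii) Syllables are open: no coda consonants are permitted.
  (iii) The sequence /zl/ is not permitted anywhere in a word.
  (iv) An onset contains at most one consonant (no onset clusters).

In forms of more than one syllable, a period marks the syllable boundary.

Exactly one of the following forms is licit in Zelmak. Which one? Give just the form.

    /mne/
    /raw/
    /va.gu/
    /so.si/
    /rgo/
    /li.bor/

/so.si/

/mne/ — violates constraint (iv): syllable 1 onset /mn/ has 2 consonants (> 1) → illicit
/raw/ — violates constraint (ii): syllable 1 coda /w/ has 1 consonant (> 0) → illicit
/va.gu/ — violates constraint (i): word begins with /v/ → illicit
/so.si/ — σ1 onset /s/, coda /∅/ ok; σ2 onset /s/, coda /∅/ ok → licit
/rgo/ — violates constraint (iv): syllable 1 onset /rg/ has 2 consonants (> 1) → illicit
/li.bor/ — violates constraint (ii): syllable 2 coda /r/ has 1 consonant (> 0) → illicit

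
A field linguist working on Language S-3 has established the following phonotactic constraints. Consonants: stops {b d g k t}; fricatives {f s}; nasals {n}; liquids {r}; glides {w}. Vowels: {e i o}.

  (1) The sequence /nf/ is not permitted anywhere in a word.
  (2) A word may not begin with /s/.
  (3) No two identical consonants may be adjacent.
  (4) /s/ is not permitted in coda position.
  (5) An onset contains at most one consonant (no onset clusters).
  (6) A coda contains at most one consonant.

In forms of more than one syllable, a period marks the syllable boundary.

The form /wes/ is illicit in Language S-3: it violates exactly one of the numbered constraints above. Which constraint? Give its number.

/wes/: syllable 1 coda contains /s/.
This is a violation of constraint 4: "/s/ is not permitted in coda position."
The remaining constraints (1, 2, 3, 5, 6) are satisfied.

4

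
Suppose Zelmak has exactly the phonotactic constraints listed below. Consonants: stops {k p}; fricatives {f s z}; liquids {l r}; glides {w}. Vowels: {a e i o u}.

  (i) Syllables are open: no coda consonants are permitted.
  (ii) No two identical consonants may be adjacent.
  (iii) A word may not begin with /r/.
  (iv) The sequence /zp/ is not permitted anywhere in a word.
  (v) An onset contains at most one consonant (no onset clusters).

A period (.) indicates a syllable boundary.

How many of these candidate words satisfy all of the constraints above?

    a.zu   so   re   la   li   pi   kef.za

a.zu — σ1 onset /∅/, coda /∅/ ok; σ2 onset /z/, coda /∅/ ok → licit
so — σ1 onset /s/, coda /∅/ ok → licit
re — violates constraint (iii): word begins with /r/ → illicit
la — σ1 onset /l/, coda /∅/ ok → licit
li — σ1 onset /l/, coda /∅/ ok → licit
pi — σ1 onset /p/, coda /∅/ ok → licit
kef.za — violates constraint (i): syllable 1 coda /f/ has 1 consonant (> 0) → illicit
Licit: a.zu, so, la, li, pi → 5.

5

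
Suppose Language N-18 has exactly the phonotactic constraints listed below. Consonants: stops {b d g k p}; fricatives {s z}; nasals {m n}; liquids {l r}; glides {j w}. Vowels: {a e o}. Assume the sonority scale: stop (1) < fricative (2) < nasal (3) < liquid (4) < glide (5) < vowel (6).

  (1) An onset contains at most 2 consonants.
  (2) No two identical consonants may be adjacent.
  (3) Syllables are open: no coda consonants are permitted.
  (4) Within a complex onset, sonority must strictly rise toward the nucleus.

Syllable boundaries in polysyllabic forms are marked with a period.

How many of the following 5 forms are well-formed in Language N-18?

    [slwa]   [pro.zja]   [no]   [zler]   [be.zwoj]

[slwa] — violates constraint 1: syllable 1 onset /slw/ has 3 consonants (> 2) → ill-formed
[pro.zja] — σ1 onset /pr/ (1→4 rises), coda /∅/ ok; σ2 onset /zj/ (2→5 rises), coda /∅/ ok → well-formed
[no] — σ1 onset /n/, coda /∅/ ok → well-formed
[zler] — violates constraint 3: syllable 1 coda /r/ has 1 consonant (> 0) → ill-formed
[be.zwoj] — violates constraint 3: syllable 2 coda /j/ has 1 consonant (> 0) → ill-formed
Well-formed: [pro.zja], [no] → 2.

2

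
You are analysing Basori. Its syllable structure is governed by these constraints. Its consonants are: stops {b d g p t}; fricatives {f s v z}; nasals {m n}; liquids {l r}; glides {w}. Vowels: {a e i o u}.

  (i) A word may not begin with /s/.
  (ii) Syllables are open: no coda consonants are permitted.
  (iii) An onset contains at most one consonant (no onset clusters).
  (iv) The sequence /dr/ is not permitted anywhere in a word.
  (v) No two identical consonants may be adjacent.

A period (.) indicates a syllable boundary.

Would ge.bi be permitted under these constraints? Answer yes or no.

ge.bi — σ1 onset /g/, coda /∅/ ok; σ2 onset /b/, coda /∅/ ok → permitted

yes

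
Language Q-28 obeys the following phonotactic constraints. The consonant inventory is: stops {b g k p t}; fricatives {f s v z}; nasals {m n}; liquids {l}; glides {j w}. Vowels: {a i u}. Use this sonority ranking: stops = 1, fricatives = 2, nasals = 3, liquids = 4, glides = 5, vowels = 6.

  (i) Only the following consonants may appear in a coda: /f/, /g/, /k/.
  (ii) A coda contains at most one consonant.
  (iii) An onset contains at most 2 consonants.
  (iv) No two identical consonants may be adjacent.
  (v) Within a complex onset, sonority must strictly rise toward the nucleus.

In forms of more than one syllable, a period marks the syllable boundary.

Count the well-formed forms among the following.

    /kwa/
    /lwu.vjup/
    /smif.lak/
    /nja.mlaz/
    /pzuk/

3

/kwa/ — σ1 onset /kw/ (1→5 rises), coda /∅/ ok → well-formed
/lwu.vjup/ — violates constraint (i): syllable 2 coda contains /p/, which is not a licensed coda consonant → ill-formed
/smif.lak/ — σ1 onset /sm/ (2→3 rises), coda /f/ ok; σ2 onset /l/, coda /k/ ok → well-formed
/nja.mlaz/ — violates constraint (i): syllable 2 coda contains /z/, which is not a licensed coda consonant → ill-formed
/pzuk/ — σ1 onset /pz/ (1→2 rises), coda /k/ ok → well-formed
Well-formed: /kwa/, /smif.lak/, /pzuk/ → 3.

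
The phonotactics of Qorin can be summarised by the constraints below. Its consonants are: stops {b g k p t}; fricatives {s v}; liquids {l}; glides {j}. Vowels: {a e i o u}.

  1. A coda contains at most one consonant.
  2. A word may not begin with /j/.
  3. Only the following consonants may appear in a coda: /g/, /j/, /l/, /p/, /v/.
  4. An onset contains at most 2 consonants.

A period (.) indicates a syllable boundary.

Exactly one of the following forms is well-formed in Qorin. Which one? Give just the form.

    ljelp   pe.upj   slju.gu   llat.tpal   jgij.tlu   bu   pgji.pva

ljelp — violates constraint 1: syllable 1 coda /lp/ has 2 consonants (> 1) → ill-formed
pe.upj — violates constraint 1: syllable 2 coda /pj/ has 2 consonants (> 1) → ill-formed
slju.gu — violates constraint 4: syllable 1 onset /slj/ has 3 consonants (> 2) → ill-formed
llat.tpal — violates constraint 3: syllable 1 coda contains /t/, which is not a licensed coda consonant → ill-formed
jgij.tlu — violates constraint 2: word begins with /j/ → ill-formed
bu — σ1 onset /b/, coda /∅/ ok → well-formed
pgji.pva — violates constraint 4: syllable 1 onset /pgj/ has 3 consonants (> 2) → ill-formed

bu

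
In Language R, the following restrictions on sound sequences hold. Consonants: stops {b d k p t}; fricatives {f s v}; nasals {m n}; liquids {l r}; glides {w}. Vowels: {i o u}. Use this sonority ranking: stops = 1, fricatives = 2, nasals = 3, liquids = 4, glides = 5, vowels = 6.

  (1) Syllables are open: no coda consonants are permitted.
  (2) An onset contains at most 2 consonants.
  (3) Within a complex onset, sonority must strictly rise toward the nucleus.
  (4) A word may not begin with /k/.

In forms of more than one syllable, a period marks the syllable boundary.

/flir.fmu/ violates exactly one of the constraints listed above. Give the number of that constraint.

1

/flir.fmu/: syllable 1 coda /r/ has 1 consonant (> 0).
This is a violation of constraint 1: "Syllables are open: no coda consonants are permitted."
The remaining constraints (2, 3, 4) are satisfied.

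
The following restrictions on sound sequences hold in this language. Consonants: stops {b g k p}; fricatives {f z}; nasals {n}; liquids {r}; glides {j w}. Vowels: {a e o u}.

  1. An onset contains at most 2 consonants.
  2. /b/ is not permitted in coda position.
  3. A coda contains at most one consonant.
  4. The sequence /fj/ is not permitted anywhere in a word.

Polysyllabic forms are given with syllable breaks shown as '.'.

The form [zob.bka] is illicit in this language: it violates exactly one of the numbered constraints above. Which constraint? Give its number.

[zob.bka]: syllable 1 coda contains /b/.
This is a violation of constraint 2: "/b/ is not permitted in coda position."
The remaining constraints (1, 3, 4) are satisfied.

2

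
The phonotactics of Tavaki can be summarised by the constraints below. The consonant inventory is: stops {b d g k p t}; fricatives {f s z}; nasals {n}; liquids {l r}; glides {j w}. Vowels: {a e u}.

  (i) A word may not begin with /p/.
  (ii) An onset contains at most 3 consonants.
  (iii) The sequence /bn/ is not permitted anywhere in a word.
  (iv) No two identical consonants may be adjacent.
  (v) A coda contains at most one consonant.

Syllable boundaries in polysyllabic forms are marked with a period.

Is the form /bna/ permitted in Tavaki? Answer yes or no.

no

/bna/ — violates constraint (iii): contains banned sequence /bn/ → not permitted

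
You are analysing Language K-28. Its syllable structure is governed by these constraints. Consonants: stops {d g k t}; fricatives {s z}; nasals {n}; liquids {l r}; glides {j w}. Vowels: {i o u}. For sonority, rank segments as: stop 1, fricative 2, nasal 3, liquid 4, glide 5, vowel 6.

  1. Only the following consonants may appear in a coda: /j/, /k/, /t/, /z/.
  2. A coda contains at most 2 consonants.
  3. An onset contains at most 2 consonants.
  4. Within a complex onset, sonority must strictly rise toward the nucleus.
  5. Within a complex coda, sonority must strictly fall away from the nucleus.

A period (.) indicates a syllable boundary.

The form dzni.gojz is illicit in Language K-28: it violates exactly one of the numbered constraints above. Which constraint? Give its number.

dzni.gojz: syllable 1 onset /dzn/ has 3 consonants (> 2).
This is a violation of constraint 3: "An onset contains at most 2 consonants."
The remaining constraints (1, 2, 4, 5) are satisfied.

3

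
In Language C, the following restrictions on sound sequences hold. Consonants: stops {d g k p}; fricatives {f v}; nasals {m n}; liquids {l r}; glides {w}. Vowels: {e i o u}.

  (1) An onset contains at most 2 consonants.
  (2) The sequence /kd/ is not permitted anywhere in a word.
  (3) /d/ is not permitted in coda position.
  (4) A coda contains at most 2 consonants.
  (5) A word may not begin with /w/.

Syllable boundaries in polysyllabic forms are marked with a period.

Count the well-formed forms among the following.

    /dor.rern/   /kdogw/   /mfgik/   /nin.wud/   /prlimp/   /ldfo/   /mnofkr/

/dor.rern/ — σ1 onset /d/, coda /r/ ok; σ2 onset /r/, coda /rn/ (2C) ok → well-formed
/kdogw/ — violates constraint 2: contains banned sequence /kd/ → ill-formed
/mfgik/ — violates constraint 1: syllable 1 onset /mfg/ has 3 consonants (> 2) → ill-formed
/nin.wud/ — violates constraint 3: syllable 2 coda contains /d/ → ill-formed
/prlimp/ — violates constraint 1: syllable 1 onset /prl/ has 3 consonants (> 2) → ill-formed
/ldfo/ — violates constraint 1: syllable 1 onset /ldf/ has 3 consonants (> 2) → ill-formed
/mnofkr/ — violates constraint 4: syllable 1 coda /fkr/ has 3 consonants (> 2) → ill-formed
Well-formed: /dor.rern/ → 1.

1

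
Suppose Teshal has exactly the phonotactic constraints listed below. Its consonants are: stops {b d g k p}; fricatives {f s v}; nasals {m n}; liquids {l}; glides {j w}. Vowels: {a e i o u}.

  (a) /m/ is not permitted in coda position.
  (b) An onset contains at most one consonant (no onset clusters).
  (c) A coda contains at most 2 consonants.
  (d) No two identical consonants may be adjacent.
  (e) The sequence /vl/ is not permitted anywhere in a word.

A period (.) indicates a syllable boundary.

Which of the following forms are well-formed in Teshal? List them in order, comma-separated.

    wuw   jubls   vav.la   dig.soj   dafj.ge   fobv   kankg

wuw — σ1 onset /w/, coda /w/ ok → well-formed
jubls — violates constraint (c): syllable 1 coda /bls/ has 3 consonants (> 2) → ill-formed
vav.la — violates constraint (e): contains banned sequence /vl/ → ill-formed
dig.soj — σ1 onset /d/, coda /g/ ok; σ2 onset /s/, coda /j/ ok → well-formed
dafj.ge — σ1 onset /d/, coda /fj/ (2C) ok; σ2 onset /g/, coda /∅/ ok → well-formed
fobv — σ1 onset /f/, coda /bv/ (2C) ok → well-formed
kankg — violates constraint (c): syllable 1 coda /nkg/ has 3 consonants (> 2) → ill-formed

wuw, dig.soj, dafj.ge, fobv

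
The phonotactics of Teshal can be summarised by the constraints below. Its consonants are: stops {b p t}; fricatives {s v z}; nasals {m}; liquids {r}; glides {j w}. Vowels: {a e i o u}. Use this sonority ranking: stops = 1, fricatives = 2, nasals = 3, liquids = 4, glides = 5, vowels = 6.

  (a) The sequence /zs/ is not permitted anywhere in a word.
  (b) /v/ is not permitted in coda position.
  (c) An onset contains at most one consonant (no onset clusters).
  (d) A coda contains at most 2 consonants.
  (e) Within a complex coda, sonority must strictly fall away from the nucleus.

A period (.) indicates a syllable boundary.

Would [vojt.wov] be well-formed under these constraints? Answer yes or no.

no

[vojt.wov] — violates constraint (b): syllable 2 coda contains /v/ → ill-formed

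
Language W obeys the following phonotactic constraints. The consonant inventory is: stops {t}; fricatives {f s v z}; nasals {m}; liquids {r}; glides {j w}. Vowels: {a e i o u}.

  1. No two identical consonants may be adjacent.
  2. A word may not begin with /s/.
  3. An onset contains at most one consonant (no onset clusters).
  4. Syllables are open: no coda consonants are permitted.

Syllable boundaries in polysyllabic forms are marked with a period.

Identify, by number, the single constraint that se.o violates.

2

se.o: word begins with /s/.
This is a violation of constraint 2: "A word may not begin with /s/."
The remaining constraints (1, 3, 4) are satisfied.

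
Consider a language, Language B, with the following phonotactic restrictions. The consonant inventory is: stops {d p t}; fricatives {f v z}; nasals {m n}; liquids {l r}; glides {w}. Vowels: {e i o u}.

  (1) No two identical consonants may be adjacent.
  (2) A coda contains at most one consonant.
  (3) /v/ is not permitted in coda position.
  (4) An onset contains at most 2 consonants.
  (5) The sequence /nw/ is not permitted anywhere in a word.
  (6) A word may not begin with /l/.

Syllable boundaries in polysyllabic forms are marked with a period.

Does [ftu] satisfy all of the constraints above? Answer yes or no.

[ftu] — σ1 onset /ft/ (2C), coda /∅/ ok → phonotactically legal

yes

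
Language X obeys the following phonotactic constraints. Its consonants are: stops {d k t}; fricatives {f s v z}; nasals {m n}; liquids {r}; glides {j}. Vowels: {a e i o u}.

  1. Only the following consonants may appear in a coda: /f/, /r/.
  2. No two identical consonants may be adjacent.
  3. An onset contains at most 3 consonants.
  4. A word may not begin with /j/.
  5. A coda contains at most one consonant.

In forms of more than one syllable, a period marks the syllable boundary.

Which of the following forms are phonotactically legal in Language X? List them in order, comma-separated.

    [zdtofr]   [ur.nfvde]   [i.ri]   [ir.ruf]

[zdtofr] — violates constraint 5: syllable 1 coda /fr/ has 2 consonants (> 1) → phonotactically illegal
[ur.nfvde] — violates constraint 3: syllable 2 onset /nfvd/ has 4 consonants (> 3) → phonotactically illegal
[i.ri] — σ1 onset /∅/, coda /∅/ ok; σ2 onset /r/, coda /∅/ ok → phonotactically legal
[ir.ruf] — violates constraint 2: adjacent identical consonants /rr/ → phonotactically illegal

[i.ri]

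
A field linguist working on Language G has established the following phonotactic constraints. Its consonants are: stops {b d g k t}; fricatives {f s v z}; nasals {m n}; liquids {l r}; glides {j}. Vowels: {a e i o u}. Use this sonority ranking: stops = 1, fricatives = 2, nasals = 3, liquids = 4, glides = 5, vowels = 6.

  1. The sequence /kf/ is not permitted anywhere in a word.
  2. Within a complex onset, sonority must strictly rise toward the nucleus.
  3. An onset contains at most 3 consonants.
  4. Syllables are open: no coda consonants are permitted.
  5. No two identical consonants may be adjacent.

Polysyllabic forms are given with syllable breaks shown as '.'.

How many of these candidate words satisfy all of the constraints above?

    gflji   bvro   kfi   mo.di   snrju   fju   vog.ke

gflji — violates constraint 3: syllable 1 onset /gflj/ has 4 consonants (> 3) → illicit
bvro — σ1 onset /bvr/ (1→2→4 rises), coda /∅/ ok → licit
kfi — violates constraint 1: contains banned sequence /kf/ → illicit
mo.di — σ1 onset /m/, coda /∅/ ok; σ2 onset /d/, coda /∅/ ok → licit
snrju — violates constraint 3: syllable 1 onset /snrj/ has 4 consonants (> 3) → illicit
fju — σ1 onset /fj/ (2→5 rises), coda /∅/ ok → licit
vog.ke — violates constraint 4: syllable 1 coda /g/ has 1 consonant (> 0) → illicit
Licit: bvro, mo.di, fju → 3.

3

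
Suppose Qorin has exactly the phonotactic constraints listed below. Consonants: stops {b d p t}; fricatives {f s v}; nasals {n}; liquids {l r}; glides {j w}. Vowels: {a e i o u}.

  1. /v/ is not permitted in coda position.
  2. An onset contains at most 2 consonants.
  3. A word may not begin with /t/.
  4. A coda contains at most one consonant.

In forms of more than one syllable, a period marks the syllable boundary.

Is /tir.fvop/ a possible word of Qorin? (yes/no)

/tir.fvop/ — violates constraint 3: word begins with /t/ → not permitted

no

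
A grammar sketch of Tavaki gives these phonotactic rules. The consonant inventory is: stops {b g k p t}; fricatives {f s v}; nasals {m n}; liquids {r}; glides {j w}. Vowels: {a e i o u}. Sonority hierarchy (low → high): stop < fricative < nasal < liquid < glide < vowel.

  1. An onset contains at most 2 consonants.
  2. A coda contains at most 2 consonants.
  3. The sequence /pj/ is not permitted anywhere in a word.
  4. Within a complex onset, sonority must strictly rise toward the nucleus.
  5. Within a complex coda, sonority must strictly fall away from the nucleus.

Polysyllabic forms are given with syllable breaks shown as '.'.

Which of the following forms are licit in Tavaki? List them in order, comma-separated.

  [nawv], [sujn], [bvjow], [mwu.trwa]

[nawv] — σ1 onset /n/, coda /wv/ (5→2 falls) ok → licit
[sujn] — σ1 onset /s/, coda /jn/ (5→3 falls) ok → licit
[bvjow] — violates constraint 1: syllable 1 onset /bvj/ has 3 consonants (> 2) → illicit
[mwu.trwa] — violates constraint 1: syllable 2 onset /trw/ has 3 consonants (> 2) → illicit

[nawv], [sujn]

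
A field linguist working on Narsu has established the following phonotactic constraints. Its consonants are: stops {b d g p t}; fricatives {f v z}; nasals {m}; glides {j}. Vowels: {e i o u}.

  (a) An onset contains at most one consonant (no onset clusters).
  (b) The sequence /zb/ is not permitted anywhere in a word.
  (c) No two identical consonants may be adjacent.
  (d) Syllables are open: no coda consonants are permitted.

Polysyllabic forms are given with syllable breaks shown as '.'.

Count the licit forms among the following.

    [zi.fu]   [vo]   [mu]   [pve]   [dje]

3

[zi.fu] — σ1 onset /z/, coda /∅/ ok; σ2 onset /f/, coda /∅/ ok → licit
[vo] — σ1 onset /v/, coda /∅/ ok → licit
[mu] — σ1 onset /m/, coda /∅/ ok → licit
[pve] — violates constraint (a): syllable 1 onset /pv/ has 2 consonants (> 1) → illicit
[dje] — violates constraint (a): syllable 1 onset /dj/ has 2 consonants (> 1) → illicit
Licit: [zi.fu], [vo], [mu] → 3.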